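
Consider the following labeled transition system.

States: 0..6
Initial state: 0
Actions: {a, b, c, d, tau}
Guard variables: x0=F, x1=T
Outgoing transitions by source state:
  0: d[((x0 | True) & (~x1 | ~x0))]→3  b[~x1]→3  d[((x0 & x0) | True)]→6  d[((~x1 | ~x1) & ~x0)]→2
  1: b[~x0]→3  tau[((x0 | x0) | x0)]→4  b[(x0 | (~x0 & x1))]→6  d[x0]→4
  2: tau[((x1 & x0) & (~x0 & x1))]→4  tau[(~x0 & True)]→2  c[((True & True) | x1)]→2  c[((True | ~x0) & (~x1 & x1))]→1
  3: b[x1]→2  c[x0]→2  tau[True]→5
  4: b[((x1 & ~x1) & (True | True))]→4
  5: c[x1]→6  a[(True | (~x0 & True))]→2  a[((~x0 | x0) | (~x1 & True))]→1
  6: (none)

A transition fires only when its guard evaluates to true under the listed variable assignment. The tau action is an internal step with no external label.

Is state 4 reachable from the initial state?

Answer: UNREACHABLE

Working:
After dropping false guards: 11 live edges.
L0 = {0}
L1 = {3,6}  total {0,3,6}
L2 = {2,5}  total {0,2,3,5,6}
L3 = {1}  total {0,1,2,3,5,6}
Reach set: {0,1,2,3,5,6}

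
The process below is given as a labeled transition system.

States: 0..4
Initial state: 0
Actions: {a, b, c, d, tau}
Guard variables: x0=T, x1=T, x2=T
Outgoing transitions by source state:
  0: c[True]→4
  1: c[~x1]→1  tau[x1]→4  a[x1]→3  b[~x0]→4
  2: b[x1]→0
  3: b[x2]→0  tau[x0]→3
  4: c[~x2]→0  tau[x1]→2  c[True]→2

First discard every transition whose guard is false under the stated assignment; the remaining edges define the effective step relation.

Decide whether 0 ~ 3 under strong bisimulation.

Compute ~ classes (split until stable):
  round 0: {{0,1,2,3,4}}
  round 1: {{0},{1},{2},{3},{4}}
Fixed point at round 2; 5 class(es).
class of 0: {0}; class of 3: {3}

Answer: NOT BISIMILAR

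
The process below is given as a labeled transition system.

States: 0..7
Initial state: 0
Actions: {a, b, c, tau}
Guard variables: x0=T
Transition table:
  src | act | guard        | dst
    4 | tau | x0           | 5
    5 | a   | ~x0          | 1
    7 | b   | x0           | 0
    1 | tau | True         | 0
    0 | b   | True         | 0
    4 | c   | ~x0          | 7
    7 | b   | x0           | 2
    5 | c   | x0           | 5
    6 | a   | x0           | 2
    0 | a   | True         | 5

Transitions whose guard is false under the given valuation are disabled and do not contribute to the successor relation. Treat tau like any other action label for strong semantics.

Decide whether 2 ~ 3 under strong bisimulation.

Bisimulation quotient by refinement:
  round 0: {{0,1,2,3,4,5,6,7}}
  round 1: {{0},{1,4},{2,3},{5},{6},{7}}
  round 2: {{0},{1},{2,3},{4},{5},{6},{7}}
stable after 3 split(s): 7 block(s)
[2]={2,3}  [3]={2,3}

Answer: BISIMILAR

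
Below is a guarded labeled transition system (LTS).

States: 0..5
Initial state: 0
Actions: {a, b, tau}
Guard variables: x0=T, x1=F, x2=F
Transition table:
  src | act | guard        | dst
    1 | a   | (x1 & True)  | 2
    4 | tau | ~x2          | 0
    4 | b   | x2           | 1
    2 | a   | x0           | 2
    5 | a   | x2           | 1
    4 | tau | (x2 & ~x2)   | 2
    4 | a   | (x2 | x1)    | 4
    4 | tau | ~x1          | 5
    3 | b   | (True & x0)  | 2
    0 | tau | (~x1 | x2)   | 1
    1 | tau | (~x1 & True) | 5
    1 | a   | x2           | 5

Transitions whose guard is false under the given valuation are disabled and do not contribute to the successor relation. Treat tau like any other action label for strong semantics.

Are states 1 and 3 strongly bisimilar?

Compute ~ classes (split until stable):
  round 0: {{0,1,2,3,4,5}}
  round 1: {{0,1,4},{2},{3},{5}}
  round 2: {{0},{1},{2},{3},{4},{5}}
6 equivalence class(es) (converged in 3)
class of 1: {1}; class of 3: {3}

Answer: NOT BISIMILAR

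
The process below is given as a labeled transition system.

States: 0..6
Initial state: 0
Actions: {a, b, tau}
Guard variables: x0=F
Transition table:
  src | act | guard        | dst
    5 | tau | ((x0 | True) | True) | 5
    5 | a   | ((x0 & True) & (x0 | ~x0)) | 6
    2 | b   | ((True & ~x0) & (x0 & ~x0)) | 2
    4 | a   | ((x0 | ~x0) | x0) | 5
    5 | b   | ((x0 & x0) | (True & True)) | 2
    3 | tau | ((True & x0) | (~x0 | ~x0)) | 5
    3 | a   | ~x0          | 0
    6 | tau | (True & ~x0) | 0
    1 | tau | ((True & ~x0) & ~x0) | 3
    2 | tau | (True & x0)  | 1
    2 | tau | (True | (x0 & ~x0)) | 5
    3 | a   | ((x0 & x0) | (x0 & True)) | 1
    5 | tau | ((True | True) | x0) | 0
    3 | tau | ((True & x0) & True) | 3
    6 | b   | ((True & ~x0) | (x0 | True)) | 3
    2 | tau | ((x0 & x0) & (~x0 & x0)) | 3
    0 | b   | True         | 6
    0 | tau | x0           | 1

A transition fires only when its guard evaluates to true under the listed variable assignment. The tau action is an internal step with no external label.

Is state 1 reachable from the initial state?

After dropping false guards: 11 live edges.
Layer 0: {0}
Layer 1: {6}  total {0,6}
Layer 2: {3}  total {0,3,6}
Layer 3: {5}  total {0,3,5,6}
Layer 4: {2}  total {0,2,3,5,6}
Reachable = {0,2,3,5,6}

Answer: UNREACHABLE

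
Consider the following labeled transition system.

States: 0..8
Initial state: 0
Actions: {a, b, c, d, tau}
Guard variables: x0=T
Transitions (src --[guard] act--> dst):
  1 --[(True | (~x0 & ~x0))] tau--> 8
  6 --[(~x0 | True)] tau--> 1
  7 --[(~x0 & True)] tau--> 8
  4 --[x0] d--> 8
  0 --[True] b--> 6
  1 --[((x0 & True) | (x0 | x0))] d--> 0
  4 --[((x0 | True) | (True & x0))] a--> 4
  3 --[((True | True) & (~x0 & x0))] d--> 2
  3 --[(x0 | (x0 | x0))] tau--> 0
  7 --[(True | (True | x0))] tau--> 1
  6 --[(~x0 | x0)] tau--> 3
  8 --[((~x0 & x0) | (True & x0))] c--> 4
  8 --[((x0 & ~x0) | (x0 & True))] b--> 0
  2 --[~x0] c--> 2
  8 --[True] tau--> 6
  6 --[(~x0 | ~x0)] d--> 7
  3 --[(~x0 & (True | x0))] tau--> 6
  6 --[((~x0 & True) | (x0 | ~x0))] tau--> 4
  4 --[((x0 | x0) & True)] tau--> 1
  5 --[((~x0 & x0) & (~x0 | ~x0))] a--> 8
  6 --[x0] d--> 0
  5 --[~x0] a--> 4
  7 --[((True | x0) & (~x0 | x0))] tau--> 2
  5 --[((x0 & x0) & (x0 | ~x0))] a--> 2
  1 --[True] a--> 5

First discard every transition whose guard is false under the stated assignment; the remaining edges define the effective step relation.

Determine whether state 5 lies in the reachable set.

18 transition(s) survive guard evaluation.
L0 = {0}
L1 = {6}  now seen {0,6}
L2 = {1,3,4}  now seen {0,1,3,4,6}
L3 = {5,8}  now seen {0,1,3,4,5,6,8}
L4 = {2}  now seen {0,1,2,3,4,5,6,8}
Reachable = {0,1,2,3,4,5,6,8}
trace reaching 5: b·tau·a

Answer: REACHABLE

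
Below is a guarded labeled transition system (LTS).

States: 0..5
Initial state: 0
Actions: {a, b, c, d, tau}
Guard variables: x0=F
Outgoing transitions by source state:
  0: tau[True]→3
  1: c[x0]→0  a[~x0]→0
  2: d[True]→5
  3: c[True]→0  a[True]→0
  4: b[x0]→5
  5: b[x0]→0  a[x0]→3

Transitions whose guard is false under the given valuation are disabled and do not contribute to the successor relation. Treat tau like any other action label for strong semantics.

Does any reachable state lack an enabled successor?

Answer: DEADLOCK-FREE

Trace:
R = {0,3}
  0: tau→3  [1 exit(s)]
  3: a→0  c→0  [2 exit(s)]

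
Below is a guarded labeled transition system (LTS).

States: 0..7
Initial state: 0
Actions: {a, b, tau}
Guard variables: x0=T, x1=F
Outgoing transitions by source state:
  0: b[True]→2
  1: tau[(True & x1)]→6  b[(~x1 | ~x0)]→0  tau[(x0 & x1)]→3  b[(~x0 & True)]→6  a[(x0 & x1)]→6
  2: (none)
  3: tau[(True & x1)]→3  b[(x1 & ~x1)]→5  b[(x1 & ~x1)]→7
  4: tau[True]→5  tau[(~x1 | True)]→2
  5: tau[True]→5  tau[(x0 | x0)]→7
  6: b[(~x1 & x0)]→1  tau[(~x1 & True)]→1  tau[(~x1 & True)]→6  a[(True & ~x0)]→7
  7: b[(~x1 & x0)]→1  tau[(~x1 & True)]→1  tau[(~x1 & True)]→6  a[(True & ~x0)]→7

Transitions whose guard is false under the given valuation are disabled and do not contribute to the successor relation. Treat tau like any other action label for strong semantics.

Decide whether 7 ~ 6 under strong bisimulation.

Compute ~ classes (split until stable):
  round 0: {{0,1,2,3,4,5,6,7}}
  round 1: {{0,1},{2,3},{4,5},{6,7}}
  round 2: {{0},{1},{2,3},{4},{5},{6,7}}
6 equivalence class(es) (converged in 3)
class of 7: {6,7}; class of 6: {6,7}

Answer: BISIMILAR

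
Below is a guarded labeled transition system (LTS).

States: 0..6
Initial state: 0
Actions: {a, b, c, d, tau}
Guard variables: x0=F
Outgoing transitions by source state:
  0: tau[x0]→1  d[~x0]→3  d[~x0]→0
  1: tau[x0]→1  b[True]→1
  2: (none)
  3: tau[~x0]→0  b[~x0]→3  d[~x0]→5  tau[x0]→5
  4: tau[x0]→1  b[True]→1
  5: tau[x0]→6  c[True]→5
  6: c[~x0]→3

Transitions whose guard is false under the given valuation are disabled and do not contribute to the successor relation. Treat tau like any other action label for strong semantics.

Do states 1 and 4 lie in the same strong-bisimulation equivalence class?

Answer: BISIMILAR

Analysis:
Refine partition for ~:
  π0 = {{0,1,2,3,4,5,6}}
  π1 = {{0},{1,4},{2},{3},{5,6}}
  π2 = {{0},{1,4},{2},{3},{5},{6}}
stable after 3 split(s): 6 block(s)
1∈{1,4}, 4∈{1,4}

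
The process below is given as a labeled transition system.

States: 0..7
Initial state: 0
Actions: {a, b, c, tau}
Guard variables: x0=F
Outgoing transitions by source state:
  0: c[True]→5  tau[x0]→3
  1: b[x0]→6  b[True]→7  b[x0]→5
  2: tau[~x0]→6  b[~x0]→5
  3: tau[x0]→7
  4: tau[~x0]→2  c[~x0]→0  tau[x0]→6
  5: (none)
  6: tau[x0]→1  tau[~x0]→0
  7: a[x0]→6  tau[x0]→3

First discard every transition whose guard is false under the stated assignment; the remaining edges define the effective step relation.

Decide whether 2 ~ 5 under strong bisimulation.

Bisimulation quotient by refinement:
  P[0] = {{0,1,2,3,4,5,6,7}}
  P[1] = {{0},{1},{2},{3,5,7},{4},{6}}
stable after 2 split(s): 6 block(s)
[2]={2}  [5]={3,5,7}

Answer: NOT BISIMILAR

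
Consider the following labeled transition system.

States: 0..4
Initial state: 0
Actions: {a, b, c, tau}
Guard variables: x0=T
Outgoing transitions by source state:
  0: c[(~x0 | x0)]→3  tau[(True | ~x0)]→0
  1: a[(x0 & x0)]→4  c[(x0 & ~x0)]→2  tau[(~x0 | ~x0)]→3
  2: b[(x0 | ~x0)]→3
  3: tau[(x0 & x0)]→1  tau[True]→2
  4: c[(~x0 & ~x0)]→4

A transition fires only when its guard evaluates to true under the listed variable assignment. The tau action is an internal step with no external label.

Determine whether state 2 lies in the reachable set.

Answer: REACHABLE

Working:
Guard filter leaves 6 enabled edge(s).
L0 = {0}
L1 = {3}  now seen {0,3}
L2 = {1,2}  now seen {0,1,2,3}
L3 = {4}  now seen {0,1,2,3,4}
Reach set: {0,1,2,3,4}
Path to 2: c·tau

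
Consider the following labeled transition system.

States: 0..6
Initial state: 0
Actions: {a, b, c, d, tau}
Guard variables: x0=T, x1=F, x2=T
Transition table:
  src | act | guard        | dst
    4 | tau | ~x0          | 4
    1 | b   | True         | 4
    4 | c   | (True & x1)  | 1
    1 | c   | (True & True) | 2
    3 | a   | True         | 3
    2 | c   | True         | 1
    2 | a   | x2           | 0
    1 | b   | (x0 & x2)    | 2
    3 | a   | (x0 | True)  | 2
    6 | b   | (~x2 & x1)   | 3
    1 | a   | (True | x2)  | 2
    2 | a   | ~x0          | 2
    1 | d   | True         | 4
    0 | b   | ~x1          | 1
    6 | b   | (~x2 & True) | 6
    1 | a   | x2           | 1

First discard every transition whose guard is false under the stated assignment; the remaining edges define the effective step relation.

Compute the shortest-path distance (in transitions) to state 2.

Breadth-first toward 2:
  depth 0: {0}
  depth 1: {1}
  depth 2: {2,4}
first hit 2 at d=2 via b·a

Answer: 2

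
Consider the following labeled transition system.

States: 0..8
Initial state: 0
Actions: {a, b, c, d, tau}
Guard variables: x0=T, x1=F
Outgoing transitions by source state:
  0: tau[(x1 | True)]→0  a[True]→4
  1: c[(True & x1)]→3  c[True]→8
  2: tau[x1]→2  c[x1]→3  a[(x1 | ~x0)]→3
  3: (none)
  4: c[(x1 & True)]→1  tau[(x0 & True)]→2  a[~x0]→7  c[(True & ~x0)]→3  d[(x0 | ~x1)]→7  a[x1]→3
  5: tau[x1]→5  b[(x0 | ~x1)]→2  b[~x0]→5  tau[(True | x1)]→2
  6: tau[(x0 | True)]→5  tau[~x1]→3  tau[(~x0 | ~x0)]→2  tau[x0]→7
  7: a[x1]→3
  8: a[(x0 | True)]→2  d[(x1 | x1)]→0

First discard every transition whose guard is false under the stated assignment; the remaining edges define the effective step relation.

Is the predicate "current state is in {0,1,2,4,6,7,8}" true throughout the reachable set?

Answer: INVARIANT HOLDS

Working:
Allowed set {0,1,2,4,6,7,8}
R = {0,2,4,7}
  0: safe
  2: safe
  4: safe
  7: safe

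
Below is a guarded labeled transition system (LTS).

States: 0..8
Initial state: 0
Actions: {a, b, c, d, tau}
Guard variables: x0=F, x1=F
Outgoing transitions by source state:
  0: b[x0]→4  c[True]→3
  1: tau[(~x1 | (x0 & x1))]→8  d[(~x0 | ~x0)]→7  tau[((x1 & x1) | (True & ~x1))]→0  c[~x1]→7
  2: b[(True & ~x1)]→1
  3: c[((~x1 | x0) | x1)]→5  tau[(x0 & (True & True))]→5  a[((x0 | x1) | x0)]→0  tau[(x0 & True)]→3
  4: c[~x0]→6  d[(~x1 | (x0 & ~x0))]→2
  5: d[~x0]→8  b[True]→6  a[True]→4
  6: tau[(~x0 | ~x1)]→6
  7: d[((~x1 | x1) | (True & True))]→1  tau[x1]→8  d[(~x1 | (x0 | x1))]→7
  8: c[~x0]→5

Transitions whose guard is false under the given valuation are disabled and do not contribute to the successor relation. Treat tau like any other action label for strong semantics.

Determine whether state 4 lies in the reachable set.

16 transition(s) survive guard evaluation.
L0 = {0}
L1 = {3}  now seen {0,3}
L2 = {5}  now seen {0,3,5}
L3 = {4,6,8}  now seen {0,3,4,5,6,8}
L4 = {2}  now seen {0,2,3,4,5,6,8}
L5 = {1}  now seen {0,1,2,3,4,5,6,8}
L6 = {7}  now seen {0,1,2,3,4,5,6,7,8}
Reach set: {0,1,2,3,4,5,6,7,8}
witness 4: c·c·a

Answer: REACHABLE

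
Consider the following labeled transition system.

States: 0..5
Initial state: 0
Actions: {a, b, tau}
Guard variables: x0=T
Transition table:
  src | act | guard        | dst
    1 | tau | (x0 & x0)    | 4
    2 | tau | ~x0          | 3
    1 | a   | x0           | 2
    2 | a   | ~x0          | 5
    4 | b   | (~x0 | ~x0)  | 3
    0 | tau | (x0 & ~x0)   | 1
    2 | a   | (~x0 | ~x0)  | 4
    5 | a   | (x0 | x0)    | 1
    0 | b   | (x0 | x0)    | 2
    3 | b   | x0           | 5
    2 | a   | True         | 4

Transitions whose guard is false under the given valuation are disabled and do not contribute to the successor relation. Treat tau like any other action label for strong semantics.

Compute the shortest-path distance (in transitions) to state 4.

Answer: 2

Analysis:
Breadth-first toward 4:
  depth 0: {0}
  depth 1: {2}
  depth 2: {4}
first hit 4 at d=2 via b·a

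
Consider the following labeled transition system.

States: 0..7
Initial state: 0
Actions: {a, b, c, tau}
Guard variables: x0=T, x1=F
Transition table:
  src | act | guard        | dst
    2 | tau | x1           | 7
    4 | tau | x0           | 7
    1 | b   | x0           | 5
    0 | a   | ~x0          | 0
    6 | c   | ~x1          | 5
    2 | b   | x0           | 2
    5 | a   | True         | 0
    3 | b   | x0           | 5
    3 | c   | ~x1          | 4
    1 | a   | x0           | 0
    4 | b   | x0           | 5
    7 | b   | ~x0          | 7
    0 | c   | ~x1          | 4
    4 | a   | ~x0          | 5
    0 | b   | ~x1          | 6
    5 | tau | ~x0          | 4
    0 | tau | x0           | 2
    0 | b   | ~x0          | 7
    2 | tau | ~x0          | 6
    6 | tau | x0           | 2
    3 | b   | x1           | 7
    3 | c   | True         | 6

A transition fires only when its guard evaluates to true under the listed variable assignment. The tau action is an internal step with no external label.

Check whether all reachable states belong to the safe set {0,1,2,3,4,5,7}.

Answer: INVARIANT VIOLATED at state 6

Trace:
Allowed set {0,1,2,3,4,5,7}
Reach set: {0,2,4,5,6,7}
  0: safe
  2: safe
  4: safe
  5: safe
  6: outside
  7: safe
witness against invariant: b → 6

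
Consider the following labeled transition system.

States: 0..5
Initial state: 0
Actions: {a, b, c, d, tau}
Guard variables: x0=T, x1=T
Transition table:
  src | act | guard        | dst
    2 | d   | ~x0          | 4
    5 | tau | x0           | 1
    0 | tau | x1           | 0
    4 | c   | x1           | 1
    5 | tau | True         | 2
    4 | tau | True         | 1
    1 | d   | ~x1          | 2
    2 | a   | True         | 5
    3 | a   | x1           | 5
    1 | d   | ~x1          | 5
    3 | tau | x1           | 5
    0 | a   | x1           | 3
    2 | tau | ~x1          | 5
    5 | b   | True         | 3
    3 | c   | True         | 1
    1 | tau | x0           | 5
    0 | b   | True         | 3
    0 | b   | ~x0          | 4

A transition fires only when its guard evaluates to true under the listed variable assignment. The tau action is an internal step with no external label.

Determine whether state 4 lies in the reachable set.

Answer: UNREACHABLE

Trace:
13 transition(s) survive guard evaluation.
Layer 0: {0}
Layer 1: {3}  cumulative {0,3}
Layer 2: {1,5}  cumulative {0,1,3,5}
Layer 3: {2}  cumulative {0,1,2,3,5}
Reach set: {0,1,2,3,5}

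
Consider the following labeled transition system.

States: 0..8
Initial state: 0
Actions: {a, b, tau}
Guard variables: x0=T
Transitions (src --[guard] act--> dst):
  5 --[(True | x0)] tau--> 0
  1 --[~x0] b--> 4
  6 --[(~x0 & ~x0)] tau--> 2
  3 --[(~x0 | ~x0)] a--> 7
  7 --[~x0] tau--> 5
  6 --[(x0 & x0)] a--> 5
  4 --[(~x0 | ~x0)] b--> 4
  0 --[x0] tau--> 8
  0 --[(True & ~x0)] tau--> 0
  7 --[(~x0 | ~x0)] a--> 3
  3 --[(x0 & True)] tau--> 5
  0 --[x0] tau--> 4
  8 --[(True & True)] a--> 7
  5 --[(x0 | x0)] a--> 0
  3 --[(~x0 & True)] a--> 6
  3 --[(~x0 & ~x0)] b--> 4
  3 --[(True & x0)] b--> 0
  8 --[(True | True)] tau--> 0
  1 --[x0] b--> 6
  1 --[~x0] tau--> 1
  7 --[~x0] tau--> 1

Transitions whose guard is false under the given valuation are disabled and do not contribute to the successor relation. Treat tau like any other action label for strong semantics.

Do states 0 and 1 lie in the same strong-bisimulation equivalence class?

Answer: NOT BISIMILAR

Analysis:
Refine partition for ~:
  π0 = {{0,1,2,3,4,5,6,7,8}}
  π1 = {{0},{1},{2,4,7},{3},{5,8},{6}}
  π2 = {{0},{1},{2,4,7},{3},{5},{6},{8}}
Fixed point at round 3; 7 class(es).
0∈{0}, 1∈{1}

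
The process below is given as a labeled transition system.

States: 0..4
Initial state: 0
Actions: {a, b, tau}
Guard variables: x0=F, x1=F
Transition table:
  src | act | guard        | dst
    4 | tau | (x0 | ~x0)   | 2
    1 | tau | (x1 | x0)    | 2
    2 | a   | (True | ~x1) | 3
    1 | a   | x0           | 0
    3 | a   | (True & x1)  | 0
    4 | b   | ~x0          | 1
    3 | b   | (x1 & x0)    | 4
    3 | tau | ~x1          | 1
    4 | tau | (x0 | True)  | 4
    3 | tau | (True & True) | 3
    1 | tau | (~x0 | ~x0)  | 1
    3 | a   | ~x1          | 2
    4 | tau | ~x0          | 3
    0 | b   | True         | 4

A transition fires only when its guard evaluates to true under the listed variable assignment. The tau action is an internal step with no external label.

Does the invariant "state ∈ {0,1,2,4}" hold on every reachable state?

Answer: INVARIANT VIOLATED at state 3

Trace:
Allowed set {0,1,2,4}
Reach set: {0,1,2,3,4}
  0: ok
  1: ok
  2: ok
  3: outside
  4: ok
reach 3 via b·tau — violates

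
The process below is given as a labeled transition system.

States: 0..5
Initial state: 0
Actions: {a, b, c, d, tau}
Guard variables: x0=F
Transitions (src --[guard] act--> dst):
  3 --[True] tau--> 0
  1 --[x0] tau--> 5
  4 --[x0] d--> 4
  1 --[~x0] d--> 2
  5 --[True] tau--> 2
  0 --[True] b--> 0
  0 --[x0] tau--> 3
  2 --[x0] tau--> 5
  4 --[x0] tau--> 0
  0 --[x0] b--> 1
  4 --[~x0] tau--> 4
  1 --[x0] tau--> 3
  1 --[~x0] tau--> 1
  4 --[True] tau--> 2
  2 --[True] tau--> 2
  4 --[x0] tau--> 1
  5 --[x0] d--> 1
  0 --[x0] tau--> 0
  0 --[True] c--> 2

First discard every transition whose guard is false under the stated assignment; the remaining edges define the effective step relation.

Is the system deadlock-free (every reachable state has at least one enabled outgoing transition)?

Answer: DEADLOCK-FREE

Working:
R = {0,2}
  0: b→0  c→2  [2 exit(s)]
  2: tau→2  [1 exit(s)]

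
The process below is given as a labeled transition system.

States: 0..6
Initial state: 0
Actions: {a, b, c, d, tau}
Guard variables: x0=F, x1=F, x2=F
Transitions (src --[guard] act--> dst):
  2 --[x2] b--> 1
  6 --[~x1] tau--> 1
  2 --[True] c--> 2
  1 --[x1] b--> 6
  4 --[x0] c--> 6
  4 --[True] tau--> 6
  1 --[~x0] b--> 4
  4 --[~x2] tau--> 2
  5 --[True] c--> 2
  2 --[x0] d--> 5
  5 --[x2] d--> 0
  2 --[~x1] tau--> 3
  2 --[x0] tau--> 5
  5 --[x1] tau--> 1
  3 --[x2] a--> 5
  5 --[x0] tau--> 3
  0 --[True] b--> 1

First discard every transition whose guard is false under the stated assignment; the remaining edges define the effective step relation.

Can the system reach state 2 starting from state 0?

Guard filter leaves 8 enabled edge(s).
depth 0: {0}
depth 1: {1}  now seen {0,1}
depth 2: {4}  now seen {0,1,4}
depth 3: {2,6}  now seen {0,1,2,4,6}
depth 4: {3}  now seen {0,1,2,3,4,6}
Reach set: {0,1,2,3,4,6}
Path to 2: b·b·tau

Answer: REACHABLE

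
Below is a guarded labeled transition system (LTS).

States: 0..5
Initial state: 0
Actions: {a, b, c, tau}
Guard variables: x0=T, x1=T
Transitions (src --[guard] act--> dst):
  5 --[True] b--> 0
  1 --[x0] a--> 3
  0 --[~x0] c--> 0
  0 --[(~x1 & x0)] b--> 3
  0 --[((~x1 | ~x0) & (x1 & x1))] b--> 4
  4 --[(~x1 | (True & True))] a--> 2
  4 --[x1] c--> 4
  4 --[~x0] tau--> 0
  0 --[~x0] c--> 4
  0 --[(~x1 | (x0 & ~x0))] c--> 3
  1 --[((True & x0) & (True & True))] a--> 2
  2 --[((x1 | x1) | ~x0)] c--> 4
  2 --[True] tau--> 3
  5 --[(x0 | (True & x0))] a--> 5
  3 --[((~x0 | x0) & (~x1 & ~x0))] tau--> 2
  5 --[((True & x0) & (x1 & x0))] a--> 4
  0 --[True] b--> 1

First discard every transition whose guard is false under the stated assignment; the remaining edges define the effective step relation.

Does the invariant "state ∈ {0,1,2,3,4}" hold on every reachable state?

Safe = {0,1,2,3,4}
R = {0,1,2,3,4}
  0: ok
  1: ok
  2: ok
  3: ok
  4: ok

Answer: INVARIANT HOLDS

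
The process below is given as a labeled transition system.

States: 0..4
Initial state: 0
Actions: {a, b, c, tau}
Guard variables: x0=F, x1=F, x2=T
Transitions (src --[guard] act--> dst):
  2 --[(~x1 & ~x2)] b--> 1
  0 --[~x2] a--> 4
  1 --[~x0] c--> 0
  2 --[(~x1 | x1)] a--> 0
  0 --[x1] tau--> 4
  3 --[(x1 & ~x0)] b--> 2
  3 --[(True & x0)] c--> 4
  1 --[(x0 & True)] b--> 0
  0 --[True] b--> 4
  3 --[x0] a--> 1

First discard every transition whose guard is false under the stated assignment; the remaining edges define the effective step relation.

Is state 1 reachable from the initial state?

Answer: UNREACHABLE

Analysis:
After dropping false guards: 3 live edges.
L0 = {0}
L1 = {4}  cumulative {0,4}
Reachable = {0,4}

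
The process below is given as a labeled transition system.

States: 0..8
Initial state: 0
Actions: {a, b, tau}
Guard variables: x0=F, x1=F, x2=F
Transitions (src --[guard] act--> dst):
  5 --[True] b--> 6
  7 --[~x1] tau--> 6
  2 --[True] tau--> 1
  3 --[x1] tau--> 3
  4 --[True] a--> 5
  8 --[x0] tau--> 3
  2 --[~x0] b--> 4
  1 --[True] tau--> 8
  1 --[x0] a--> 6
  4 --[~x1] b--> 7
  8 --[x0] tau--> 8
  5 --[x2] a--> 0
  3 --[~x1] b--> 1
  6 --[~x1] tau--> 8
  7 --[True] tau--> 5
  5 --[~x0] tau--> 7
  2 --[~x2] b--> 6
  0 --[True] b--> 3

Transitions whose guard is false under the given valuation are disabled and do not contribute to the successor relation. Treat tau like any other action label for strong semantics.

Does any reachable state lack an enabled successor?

R = {0,1,3,8}
  0: b→3  [1 exit(s)]
  1: tau→8  [1 exit(s)]
  3: b→1  [1 exit(s)]
  8: ∅  [deadlock]
trace reaching 8: b·b·tau

Answer: DEADLOCK at state 8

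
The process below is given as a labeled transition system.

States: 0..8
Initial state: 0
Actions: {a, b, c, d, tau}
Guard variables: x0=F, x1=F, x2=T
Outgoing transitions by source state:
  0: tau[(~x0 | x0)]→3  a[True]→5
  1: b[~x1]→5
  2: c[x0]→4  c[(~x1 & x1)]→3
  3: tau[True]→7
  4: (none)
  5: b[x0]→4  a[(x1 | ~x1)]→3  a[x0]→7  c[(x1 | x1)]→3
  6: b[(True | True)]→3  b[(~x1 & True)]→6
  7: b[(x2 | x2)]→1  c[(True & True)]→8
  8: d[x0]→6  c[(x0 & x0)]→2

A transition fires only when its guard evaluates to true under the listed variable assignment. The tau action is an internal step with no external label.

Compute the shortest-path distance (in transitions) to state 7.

BFS to 7:
  depth 0: {0}
  depth 1: {3,5}
  depth 2: {7}
first hit 7 at d=2 via tau·tau

Answer: 2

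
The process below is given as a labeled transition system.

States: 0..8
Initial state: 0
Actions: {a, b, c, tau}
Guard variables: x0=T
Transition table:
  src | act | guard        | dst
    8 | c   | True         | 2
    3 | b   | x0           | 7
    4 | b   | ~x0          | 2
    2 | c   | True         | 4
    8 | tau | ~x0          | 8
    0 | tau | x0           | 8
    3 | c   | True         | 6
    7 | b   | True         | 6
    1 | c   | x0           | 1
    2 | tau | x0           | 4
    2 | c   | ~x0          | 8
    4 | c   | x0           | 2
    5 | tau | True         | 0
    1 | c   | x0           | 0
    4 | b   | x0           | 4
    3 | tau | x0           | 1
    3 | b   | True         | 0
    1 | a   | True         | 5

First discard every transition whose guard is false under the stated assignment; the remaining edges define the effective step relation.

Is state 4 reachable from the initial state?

Guard filter leaves 15 enabled edge(s).
L0 = {0}
L1 = {8}  cumulative {0,8}
L2 = {2}  cumulative {0,2,8}
L3 = {4}  cumulative {0,2,4,8}
Reachable = {0,2,4,8}
Path to 4: tau·c·c

Answer: REACHABLE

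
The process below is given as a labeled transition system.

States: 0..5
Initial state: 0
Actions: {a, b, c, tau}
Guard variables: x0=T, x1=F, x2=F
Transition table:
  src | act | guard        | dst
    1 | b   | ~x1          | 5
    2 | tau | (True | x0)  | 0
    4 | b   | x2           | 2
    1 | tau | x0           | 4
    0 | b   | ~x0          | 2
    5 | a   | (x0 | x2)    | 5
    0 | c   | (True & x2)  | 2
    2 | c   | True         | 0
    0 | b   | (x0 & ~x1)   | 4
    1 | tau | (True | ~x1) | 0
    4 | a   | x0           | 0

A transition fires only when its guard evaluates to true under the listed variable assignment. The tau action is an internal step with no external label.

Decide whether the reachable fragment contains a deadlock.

Reachable = {0,4}
  0: b→4  [1 exit(s)]
  4: a→0  [1 exit(s)]

Answer: DEADLOCK-FREE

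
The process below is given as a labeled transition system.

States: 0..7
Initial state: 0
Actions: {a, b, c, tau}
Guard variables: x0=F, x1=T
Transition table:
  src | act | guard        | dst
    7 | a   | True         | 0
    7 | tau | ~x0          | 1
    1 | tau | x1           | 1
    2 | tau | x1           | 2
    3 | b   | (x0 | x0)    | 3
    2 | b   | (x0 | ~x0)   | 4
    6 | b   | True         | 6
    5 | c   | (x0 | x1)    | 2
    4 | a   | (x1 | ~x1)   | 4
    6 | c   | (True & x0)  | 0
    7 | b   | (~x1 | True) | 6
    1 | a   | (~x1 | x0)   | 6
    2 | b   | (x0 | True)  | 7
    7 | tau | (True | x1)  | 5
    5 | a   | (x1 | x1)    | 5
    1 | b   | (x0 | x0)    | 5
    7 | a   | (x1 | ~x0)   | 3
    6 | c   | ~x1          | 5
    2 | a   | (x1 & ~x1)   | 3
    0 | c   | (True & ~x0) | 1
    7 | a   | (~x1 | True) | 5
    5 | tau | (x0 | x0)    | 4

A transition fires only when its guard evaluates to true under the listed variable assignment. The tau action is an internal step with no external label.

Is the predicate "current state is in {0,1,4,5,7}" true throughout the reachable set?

Answer: INVARIANT HOLDS

Trace:
Safe = {0,1,4,5,7}
Reach set: {0,1}
  0: safe
  1: safe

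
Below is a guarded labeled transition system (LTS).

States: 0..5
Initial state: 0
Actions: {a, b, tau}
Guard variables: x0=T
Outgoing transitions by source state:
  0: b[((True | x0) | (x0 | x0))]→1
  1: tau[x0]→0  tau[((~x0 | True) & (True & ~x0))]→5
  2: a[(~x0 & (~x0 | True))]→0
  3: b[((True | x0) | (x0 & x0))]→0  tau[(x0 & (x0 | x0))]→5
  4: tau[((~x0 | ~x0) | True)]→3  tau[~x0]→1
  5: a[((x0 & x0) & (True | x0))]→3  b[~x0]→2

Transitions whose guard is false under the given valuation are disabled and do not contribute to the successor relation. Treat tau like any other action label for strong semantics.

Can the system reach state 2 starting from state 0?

Guard filter leaves 6 enabled edge(s).
L0 = {0}
L1 = {1}  total {0,1}
R = {0,1}

Answer: UNREACHABLE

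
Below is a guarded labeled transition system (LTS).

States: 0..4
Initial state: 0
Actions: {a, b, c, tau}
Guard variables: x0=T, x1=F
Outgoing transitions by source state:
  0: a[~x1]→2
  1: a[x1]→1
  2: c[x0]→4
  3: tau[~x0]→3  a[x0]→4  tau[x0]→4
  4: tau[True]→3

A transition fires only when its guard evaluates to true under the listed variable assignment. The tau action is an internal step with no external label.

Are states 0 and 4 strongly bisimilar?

Refine partition for ~:
  round 0: {{0,1,2,3,4}}
  round 1: {{0},{1},{2},{3},{4}}
Fixed point at round 2; 5 class(es).
0∈{0}, 4∈{4}

Answer: NOT BISIMILAR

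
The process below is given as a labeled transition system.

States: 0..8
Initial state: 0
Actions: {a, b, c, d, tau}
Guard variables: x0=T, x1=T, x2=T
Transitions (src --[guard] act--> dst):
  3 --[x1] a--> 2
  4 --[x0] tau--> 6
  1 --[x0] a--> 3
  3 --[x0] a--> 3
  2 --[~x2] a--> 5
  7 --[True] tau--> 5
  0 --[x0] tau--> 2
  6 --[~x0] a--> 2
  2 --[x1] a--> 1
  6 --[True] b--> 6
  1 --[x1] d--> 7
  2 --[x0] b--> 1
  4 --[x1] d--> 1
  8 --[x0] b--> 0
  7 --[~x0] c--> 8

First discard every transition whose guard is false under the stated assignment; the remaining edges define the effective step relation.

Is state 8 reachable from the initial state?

Guard filter leaves 12 enabled edge(s).
depth 0: {0}
depth 1: {2}  cumulative {0,2}
depth 2: {1}  cumulative {0,1,2}
depth 3: {3,7}  cumulative {0,1,2,3,7}
depth 4: {5}  cumulative {0,1,2,3,5,7}
Reach set: {0,1,2,3,5,7}

Answer: UNREACHABLE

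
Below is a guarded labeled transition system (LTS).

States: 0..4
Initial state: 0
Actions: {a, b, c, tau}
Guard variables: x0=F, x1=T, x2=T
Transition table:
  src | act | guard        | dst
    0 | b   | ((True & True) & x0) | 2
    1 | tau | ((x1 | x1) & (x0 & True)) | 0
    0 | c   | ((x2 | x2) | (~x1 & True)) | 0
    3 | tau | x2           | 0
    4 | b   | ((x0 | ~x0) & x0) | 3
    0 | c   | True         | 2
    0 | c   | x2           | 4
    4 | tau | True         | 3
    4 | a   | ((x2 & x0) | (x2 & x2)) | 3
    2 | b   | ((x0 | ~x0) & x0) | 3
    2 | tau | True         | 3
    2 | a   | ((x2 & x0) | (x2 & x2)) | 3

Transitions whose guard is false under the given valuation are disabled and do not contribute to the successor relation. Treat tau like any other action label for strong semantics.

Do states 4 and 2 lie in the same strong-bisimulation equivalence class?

Answer: BISIMILAR

Analysis:
Refine partition for ~:
  π0 = {{0,1,2,3,4}}
  π1 = {{0},{1},{2,4},{3}}
stable after 2 split(s): 4 block(s)
4∈{2,4}, 2∈{2,4}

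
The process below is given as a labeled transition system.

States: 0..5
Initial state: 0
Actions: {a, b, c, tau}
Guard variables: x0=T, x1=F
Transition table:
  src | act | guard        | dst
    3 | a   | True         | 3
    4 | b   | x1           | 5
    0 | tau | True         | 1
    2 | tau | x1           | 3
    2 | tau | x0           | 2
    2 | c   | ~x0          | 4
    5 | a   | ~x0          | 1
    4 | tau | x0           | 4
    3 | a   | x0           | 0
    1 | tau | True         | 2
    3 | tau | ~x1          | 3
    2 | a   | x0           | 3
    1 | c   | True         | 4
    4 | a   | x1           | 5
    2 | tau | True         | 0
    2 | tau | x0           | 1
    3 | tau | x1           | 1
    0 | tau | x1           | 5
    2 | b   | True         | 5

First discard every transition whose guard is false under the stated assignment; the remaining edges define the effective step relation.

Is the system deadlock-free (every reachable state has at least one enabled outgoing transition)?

Answer: DEADLOCK at state 5

Analysis:
Reachable = {0,1,2,3,4,5}
  0: tau→1  [deg 1]
  1: c→4  tau→2  [deg 2]
  2: a→3  b→5  tau→0  tau→1  tau→2  [deg 5]
  3: a→0  a→3  tau→3  [deg 3]
  4: tau→4  [deg 1]
  5: ∅  [no exit]
trace reaching 5: tau·tau·b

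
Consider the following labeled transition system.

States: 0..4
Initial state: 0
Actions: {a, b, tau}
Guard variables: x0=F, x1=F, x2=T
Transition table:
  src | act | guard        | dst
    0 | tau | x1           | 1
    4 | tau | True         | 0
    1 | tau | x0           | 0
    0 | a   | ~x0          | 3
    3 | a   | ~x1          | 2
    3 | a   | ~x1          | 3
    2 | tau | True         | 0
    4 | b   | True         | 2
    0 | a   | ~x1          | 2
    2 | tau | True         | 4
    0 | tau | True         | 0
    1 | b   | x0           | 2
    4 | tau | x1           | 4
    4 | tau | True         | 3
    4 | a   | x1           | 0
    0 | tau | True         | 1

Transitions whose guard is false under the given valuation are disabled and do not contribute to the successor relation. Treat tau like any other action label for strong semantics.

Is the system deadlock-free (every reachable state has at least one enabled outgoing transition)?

Reach set: {0,1,2,3,4}
  0: a→2  a→3  tau→0  tau→1  [deg 4]
  1: ∅  [STUCK]
  2: tau→0  tau→4  [deg 2]
  3: a→2  a→3  [deg 2]
  4: b→2  tau→0  tau→3  [deg 3]
trace reaching 1: tau

Answer: DEADLOCK at state 1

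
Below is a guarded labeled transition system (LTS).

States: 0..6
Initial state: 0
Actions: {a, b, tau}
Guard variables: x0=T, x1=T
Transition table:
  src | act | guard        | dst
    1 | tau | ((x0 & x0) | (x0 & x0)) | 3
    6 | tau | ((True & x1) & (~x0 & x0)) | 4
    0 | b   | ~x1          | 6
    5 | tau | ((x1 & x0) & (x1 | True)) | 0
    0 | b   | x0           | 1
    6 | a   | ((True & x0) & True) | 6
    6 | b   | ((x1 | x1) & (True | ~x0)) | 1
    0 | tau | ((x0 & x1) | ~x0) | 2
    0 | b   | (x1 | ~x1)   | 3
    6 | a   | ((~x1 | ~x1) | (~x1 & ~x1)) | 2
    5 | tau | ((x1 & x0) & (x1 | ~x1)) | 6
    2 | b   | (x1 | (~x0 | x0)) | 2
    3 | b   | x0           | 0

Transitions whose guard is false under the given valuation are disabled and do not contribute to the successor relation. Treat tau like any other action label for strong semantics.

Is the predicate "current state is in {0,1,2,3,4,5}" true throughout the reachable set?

Answer: INVARIANT HOLDS

Analysis:
Inv-set: {0,1,2,3,4,5}
Reachable = {0,1,2,3}
  0: safe
  1: safe
  2: safe
  3: safe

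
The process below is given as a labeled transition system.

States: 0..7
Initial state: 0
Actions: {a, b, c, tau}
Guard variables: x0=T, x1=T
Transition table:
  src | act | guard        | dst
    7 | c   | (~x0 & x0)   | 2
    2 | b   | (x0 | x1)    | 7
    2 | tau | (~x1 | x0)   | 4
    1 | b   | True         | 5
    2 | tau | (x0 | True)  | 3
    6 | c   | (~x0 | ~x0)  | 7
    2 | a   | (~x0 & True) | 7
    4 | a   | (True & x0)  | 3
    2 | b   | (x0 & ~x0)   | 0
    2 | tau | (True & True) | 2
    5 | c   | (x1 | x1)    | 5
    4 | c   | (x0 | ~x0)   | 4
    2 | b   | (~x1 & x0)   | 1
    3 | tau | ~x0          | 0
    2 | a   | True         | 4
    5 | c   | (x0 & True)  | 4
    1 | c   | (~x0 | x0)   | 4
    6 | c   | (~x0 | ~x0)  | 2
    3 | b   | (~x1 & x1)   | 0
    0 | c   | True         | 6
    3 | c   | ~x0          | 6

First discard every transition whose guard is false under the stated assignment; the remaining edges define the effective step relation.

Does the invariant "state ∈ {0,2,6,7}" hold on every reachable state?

Answer: INVARIANT HOLDS

Working:
Inv-set: {0,2,6,7}
Reachable = {0,6}
  0: ok
  6: ok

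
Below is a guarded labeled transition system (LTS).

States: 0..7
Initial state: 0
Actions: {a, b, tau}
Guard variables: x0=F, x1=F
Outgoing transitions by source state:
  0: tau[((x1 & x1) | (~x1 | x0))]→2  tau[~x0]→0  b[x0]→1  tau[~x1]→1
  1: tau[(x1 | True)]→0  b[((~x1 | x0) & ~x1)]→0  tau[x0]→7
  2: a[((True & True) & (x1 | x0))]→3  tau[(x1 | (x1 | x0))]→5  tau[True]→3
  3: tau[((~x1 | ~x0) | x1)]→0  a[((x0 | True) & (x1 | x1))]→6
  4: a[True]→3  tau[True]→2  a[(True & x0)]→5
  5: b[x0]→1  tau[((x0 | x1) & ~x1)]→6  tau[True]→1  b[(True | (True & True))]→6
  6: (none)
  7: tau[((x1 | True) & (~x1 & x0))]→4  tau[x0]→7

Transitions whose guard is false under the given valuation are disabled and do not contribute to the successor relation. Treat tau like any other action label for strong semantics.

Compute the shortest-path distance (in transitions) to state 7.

BFS to 7:
  L0 = {0}
  L1 = {1,2}
  L2 = {3}
7 never appears.

Answer: UNREACHABLE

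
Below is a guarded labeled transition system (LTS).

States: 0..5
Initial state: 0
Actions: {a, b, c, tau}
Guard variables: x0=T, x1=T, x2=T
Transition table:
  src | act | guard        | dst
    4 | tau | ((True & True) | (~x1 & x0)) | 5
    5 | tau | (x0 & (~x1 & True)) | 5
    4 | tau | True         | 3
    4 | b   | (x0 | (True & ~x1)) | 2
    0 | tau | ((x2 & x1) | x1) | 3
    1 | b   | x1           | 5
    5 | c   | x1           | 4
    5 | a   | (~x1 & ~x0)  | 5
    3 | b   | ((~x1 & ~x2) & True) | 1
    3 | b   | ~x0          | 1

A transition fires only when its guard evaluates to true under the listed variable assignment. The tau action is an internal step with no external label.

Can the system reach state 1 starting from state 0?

After dropping false guards: 6 live edges.
L0 = {0}
L1 = {3}  cumulative {0,3}
Reach set: {0,3}

Answer: UNREACHABLE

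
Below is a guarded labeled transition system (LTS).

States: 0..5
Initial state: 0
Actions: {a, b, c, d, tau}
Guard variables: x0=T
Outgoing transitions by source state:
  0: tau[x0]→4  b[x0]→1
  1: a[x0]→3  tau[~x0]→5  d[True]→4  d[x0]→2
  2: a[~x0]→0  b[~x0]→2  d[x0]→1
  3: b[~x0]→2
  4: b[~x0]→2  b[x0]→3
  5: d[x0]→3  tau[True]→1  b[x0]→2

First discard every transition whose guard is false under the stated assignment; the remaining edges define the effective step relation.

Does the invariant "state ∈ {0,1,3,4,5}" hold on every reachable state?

Answer: INVARIANT VIOLATED at state 2

Analysis:
Inv-set: {0,1,3,4,5}
Reachable = {0,1,2,3,4}
  0: safe
  1: safe
  2: ✗ unsafe
  3: safe
  4: safe
reach 2 via b·d — violates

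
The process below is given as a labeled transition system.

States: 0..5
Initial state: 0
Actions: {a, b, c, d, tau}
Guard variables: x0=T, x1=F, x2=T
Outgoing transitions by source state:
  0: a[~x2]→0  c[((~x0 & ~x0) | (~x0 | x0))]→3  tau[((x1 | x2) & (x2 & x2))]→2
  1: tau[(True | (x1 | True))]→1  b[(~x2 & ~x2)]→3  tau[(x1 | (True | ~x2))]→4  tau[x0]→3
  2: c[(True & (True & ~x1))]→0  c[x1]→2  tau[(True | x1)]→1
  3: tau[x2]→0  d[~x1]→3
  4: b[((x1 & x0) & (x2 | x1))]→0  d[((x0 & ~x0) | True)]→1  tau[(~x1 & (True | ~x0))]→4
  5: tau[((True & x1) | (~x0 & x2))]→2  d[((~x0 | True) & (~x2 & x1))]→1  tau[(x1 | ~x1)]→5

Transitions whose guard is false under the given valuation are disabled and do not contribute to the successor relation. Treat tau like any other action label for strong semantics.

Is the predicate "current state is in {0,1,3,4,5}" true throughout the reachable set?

Answer: INVARIANT VIOLATED at state 2

Working:
Inv-set: {0,1,3,4,5}
Reach set: {0,1,2,3,4}
  0: safe
  1: safe
  2: VIOLATES
  3: safe
  4: safe
reach 2 via tau — violates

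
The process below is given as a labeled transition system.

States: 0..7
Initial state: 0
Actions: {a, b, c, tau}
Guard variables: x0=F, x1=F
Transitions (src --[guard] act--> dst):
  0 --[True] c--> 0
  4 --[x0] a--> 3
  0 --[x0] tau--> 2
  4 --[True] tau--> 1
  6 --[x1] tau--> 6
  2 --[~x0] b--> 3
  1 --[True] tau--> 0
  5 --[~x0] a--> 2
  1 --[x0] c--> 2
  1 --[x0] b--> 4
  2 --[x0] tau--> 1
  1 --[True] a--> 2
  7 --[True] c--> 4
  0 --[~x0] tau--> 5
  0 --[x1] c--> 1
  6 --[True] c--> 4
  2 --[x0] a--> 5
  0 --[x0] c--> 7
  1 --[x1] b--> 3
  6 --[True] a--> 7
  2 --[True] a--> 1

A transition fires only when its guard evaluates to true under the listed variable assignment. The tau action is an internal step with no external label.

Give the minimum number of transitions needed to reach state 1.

Answer: 3

Analysis:
Breadth-first toward 1:
  depth 0: {0}
  depth 1: {5}
  depth 2: {2}
  depth 3: {1,3}
depth(1)=3, e.g. tau·a·a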